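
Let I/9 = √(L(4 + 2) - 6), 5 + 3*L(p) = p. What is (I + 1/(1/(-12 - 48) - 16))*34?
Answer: -2040/961 + 102*I*√51 ≈ -2.1228 + 728.43*I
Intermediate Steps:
L(p) = -5/3 + p/3
I = 3*I*√51 (I = 9*√((-5/3 + (4 + 2)/3) - 6) = 9*√((-5/3 + (⅓)*6) - 6) = 9*√((-5/3 + 2) - 6) = 9*√(⅓ - 6) = 9*√(-17/3) = 9*(I*√51/3) = 3*I*√51 ≈ 21.424*I)
(I + 1/(1/(-12 - 48) - 16))*34 = (3*I*√51 + 1/(1/(-12 - 48) - 16))*34 = (3*I*√51 + 1/(1/(-60) - 16))*34 = (3*I*√51 + 1/(-1/60 - 16))*34 = (3*I*√51 + 1/(-961/60))*34 = (3*I*√51 - 60/961)*34 = (-60/961 + 3*I*√51)*34 = -2040/961 + 102*I*√51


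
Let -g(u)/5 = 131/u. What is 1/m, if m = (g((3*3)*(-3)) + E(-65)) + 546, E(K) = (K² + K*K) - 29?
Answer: 27/242764 ≈ 0.00011122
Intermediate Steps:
E(K) = -29 + 2*K² (E(K) = (K² + K²) - 29 = 2*K² - 29 = -29 + 2*K²)
g(u) = -655/u
m = 242764/27 (m = (-655/((3*3)*(-3)) + (-29 + 2*(-65)²)) + 546 = (-655/(9*(-3)) + (-29 + 2*4225)) + 546 = (-655/(-27) + (-29 + 8450)) + 546 = (-655*(-1/27) + 8421) + 546 = (655/27 + 8421) + 546 = 228022/27 + 546 = 242764/27 ≈ 8991.3)
1/m = 1/(242764/27) = 27/242764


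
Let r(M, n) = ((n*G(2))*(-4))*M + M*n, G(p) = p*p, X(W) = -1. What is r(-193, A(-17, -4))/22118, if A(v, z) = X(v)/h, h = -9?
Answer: 965/66354 ≈ 0.014543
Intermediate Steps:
G(p) = p²
A(v, z) = ⅑ (A(v, z) = -1/(-9) = -1*(-⅑) = ⅑)
r(M, n) = -15*M*n (r(M, n) = ((n*2²)*(-4))*M + M*n = ((n*4)*(-4))*M + M*n = ((4*n)*(-4))*M + M*n = (-16*n)*M + M*n = -16*M*n + M*n = -15*M*n)
r(-193, A(-17, -4))/22118 = -15*(-193)*⅑/22118 = (965/3)*(1/22118) = 965/66354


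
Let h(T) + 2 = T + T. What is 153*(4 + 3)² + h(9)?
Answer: 7513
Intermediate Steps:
h(T) = -2 + 2*T (h(T) = -2 + (T + T) = -2 + 2*T)
153*(4 + 3)² + h(9) = 153*(4 + 3)² + (-2 + 2*9) = 153*7² + (-2 + 18) = 153*49 + 16 = 7497 + 16 = 7513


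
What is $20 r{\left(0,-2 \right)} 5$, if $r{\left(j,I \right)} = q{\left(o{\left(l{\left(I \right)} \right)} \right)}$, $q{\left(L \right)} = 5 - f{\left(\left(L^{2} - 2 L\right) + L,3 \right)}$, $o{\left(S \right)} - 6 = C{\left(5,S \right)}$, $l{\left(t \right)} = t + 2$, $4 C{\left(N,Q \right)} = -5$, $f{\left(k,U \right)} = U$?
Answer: $200$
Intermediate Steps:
$C{\left(N,Q \right)} = - \frac{5}{4}$ ($C{\left(N,Q \right)} = \frac{1}{4} \left(-5\right) = - \frac{5}{4}$)
$l{\left(t \right)} = 2 + t$
$o{\left(S \right)} = \frac{19}{4}$ ($o{\left(S \right)} = 6 - \frac{5}{4} = \frac{19}{4}$)
$q{\left(L \right)} = 2$ ($q{\left(L \right)} = 5 - 3 = 2$)
$r{\left(j,I \right)} = 2$
$20 r{\left(0,-2 \right)} 5 = 20 \cdot 2 \cdot 5 = 40 \cdot 5 = 200$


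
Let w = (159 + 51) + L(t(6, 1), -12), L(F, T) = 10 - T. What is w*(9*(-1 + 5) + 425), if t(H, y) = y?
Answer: 106952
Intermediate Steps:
w = 232 (w = (159 + 51) + (10 - 1*(-12)) = 210 + (10 + 12) = 210 + 22 = 232)
w*(9*(-1 + 5) + 425) = 232*(9*(-1 + 5) + 425) = 232*(9*4 + 425) = 232*(36 + 425) = 232*461 = 106952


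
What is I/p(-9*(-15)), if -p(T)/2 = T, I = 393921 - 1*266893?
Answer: -63514/135 ≈ -470.47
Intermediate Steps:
I = 127028 (I = 393921 - 266893 = 127028)
p(T) = -2*T
I/p(-9*(-15)) = 127028/((-(-18)*(-15))) = 127028/((-2*135)) = 127028/(-270) = 127028*(-1/270) = -63514/135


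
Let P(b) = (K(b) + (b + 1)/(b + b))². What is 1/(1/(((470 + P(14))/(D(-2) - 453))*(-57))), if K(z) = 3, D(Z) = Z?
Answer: 21562017/356720 ≈ 60.445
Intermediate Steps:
P(b) = (3 + (1 + b)/(2*b))² (P(b) = (3 + (b + 1)/(b + b))² = (3 + (1 + b)/((2*b)))² = (3 + (1 + b)*(1/(2*b)))² = (3 + (1 + b)/(2*b))²)
1/(1/(((470 + P(14))/(D(-2) - 453))*(-57))) = 1/(1/(((470 + (¼)*(1 + 7*14)²/14²)/(-2 - 453))*(-57))) = 1/(1/(((470 + (¼)*(1/196)*(1 + 98)²)/(-455))*(-57))) = 1/(1/(((470 + (¼)*(1/196)*99²)*(-1/455))*(-57))) = 1/(1/(((470 + (¼)*(1/196)*9801)*(-1/455))*(-57))) = 1/(1/(((470 + 9801/784)*(-1/455))*(-57))) = 1/(1/(((378281/784)*(-1/455))*(-57))) = 1/(1/(-378281/356720*(-57))) = 1/(1/(21562017/356720)) = 1/(356720/21562017) = 21562017/356720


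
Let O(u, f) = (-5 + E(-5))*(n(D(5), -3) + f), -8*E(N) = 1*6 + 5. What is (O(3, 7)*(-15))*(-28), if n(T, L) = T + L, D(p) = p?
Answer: -48195/2 ≈ -24098.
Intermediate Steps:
E(N) = -11/8 (E(N) = -(1*6 + 5)/8 = -(6 + 5)/8 = -1/8*11 = -11/8)
n(T, L) = L + T
O(u, f) = -51/4 - 51*f/8 (O(u, f) = (-5 - 11/8)*((-3 + 5) + f) = -51*(2 + f)/8 = -51/4 - 51*f/8)
(O(3, 7)*(-15))*(-28) = ((-51/4 - 51/8*7)*(-15))*(-28) = ((-51/4 - 357/8)*(-15))*(-28) = -459/8*(-15)*(-28) = (6885/8)*(-28) = -48195/2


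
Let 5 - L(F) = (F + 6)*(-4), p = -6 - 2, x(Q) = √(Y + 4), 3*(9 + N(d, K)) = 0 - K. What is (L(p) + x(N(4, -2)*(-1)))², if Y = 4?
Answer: 17 - 12*√2 ≈ 0.029437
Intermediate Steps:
N(d, K) = -9 - K/3 (N(d, K) = -9 + (0 - K)/3 = -9 + (-K)/3 = -9 - K/3)
x(Q) = 2*√2 (x(Q) = √(4 + 4) = √8 = 2*√2)
p = -8
L(F) = 29 + 4*F (L(F) = 5 - (F + 6)*(-4) = 5 - (6 + F)*(-4) = 5 - (-24 - 4*F) = 5 + (24 + 4*F) = 29 + 4*F)
(L(p) + x(N(4, -2)*(-1)))² = ((29 + 4*(-8)) + 2*√2)² = ((29 - 32) + 2*√2)² = (-3 + 2*√2)²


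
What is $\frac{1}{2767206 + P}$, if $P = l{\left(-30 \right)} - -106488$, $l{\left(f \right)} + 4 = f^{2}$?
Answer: $\frac{1}{2874590} \approx 3.4788 \cdot 10^{-7}$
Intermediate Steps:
$l{\left(f \right)} = -4 + f^{2}$
$P = 107384$ ($P = \left(-4 + \left(-30\right)^{2}\right) - -106488 = \left(-4 + 900\right) + 106488 = 896 + 106488 = 107384$)
$\frac{1}{2767206 + P} = \frac{1}{2767206 + 107384} = \frac{1}{2874590}$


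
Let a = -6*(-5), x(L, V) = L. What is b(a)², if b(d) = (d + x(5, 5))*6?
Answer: 44100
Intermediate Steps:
a = 30
b(d) = 30 + 6*d (b(d) = (d + 5)*6 = (5 + d)*6 = 30 + 6*d)
b(a)² = (30 + 6*30)² = (30 + 180)² = 210² = 44100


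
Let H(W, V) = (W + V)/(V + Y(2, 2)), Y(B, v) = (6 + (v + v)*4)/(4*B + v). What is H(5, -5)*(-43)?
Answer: 0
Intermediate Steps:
Y(B, v) = (6 + 8*v)/(v + 4*B) (Y(B, v) = (6 + (2*v)*4)/(v + 4*B) = (6 + 8*v)/(v + 4*B))
H(W, V) = (V + W)/(11/5 + V) (H(W, V) = (W + V)/(V + 2*(3 + 4*2)/(2 + 4*2)) = (V + W)/(V + 2*(3 + 8)/(2 + 8)) = (V + W)/(V + 2*11/10) = (V + W)/(V + 2*(⅒)*11) = (V + W)/(V + 11/5) = (V + W)/(11/5 + V))
H(5, -5)*(-43) = (5*(-5 + 5)/(11 + 5*(-5)))*(-43) = (5*0/(11 - 25))*(-43) = (5*0/(-14))*(-43) = (5*(-1/14)*0)*(-43) = 0*(-43) = 0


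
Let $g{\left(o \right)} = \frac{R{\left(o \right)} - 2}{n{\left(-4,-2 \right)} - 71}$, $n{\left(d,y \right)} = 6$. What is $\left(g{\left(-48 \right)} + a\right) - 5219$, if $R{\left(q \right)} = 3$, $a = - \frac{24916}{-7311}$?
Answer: $- \frac{2478534856}{475215} \approx -5215.6$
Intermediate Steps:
$a = \frac{24916}{7311}$ ($a = \left(-24916\right) \left(- \frac{1}{7311}\right) = \frac{24916}{7311} \approx 3.408$)
$g{\left(o \right)} = - \frac{1}{65}$ ($g{\left(o \right)} = \frac{3 - 2}{6 - 71} = 1 \frac{1}{-65} = 1 \left(- \frac{1}{65}\right) = - \frac{1}{65}$)
$\left(g{\left(-48 \right)} + a\right) - 5219 = \left(- \frac{1}{65} + \frac{24916}{7311}\right) - 5219 = \frac{1612229}{475215} - 5219 = - \frac{2478534856}{475215}$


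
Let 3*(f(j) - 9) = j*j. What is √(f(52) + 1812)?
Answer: √24501/3 ≈ 52.176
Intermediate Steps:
f(j) = 9 + j²/3 (f(j) = 9 + (j*j)/3 = 9 + j²/3)
√(f(52) + 1812) = √((9 + (⅓)*52²) + 1812) = √((9 + (⅓)*2704) + 1812) = √((9 + 2704/3) + 1812) = √(2731/3 + 1812) = √(8167/3) = √24501/3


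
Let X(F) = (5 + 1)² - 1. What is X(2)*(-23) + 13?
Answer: -792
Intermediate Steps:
X(F) = 35 (X(F) = 6² - 1 = 36 - 1 = 35)
X(2)*(-23) + 13 = 35*(-23) + 13 = -805 + 13 = -792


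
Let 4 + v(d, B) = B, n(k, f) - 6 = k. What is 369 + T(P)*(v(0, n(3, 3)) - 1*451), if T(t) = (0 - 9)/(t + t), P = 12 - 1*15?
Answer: -300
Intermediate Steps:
n(k, f) = 6 + k
v(d, B) = -4 + B
P = -3 (P = 12 - 15 = -3)
T(t) = -9/(2*t) (T(t) = -9*1/(2*t) = -9/(2*t))
369 + T(P)*(v(0, n(3, 3)) - 1*451) = 369 + (-9/2/(-3))*((-4 + (6 + 3)) - 1*451) = 369 + (-9/2*(-1/3))*((-4 + 9) - 451) = 369 + 3*(5 - 451)/2 = 369 + (3/2)*(-446) = 369 - 669 = -300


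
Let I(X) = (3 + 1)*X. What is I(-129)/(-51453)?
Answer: 172/17151 ≈ 0.010029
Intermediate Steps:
I(X) = 4*X
I(-129)/(-51453) = (4*(-129))/(-51453) = -516*(-1/51453) = 172/17151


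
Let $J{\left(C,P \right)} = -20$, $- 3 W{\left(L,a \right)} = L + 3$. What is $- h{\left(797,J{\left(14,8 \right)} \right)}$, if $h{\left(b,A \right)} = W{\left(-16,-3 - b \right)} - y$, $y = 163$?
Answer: $\frac{476}{3} \approx 158.67$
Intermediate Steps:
$W{\left(L,a \right)} = -1 - \frac{L}{3}$ ($W{\left(L,a \right)} = - \frac{L + 3}{3} = - \frac{3 + L}{3} = -1 - \frac{L}{3}$)
$h{\left(b,A \right)} = - \frac{476}{3}$ ($h{\left(b,A \right)} = \left(-1 - - \frac{16}{3}\right) - 163 = \left(-1 + \frac{16}{3}\right) - 163 = \frac{13}{3} - 163 = - \frac{476}{3}$)
$- h{\left(797,J{\left(14,8 \right)} \right)} = \left(-1\right) \left(- \frac{476}{3}\right) = \frac{476}{3}$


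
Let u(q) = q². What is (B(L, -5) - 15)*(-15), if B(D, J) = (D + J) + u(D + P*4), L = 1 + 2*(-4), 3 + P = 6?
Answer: 30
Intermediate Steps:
P = 3 (P = -3 + 6 = 3)
L = -7 (L = 1 - 8 = -7)
B(D, J) = D + J + (12 + D)² (B(D, J) = (D + J) + (D + 3*4)² = (D + J) + (D + 12)² = (D + J) + (12 + D)² = D + J + (12 + D)²)
(B(L, -5) - 15)*(-15) = ((-7 - 5 + (12 - 7)²) - 15)*(-15) = ((-7 - 5 + 5²) - 15)*(-15) = ((-7 - 5 + 25) - 15)*(-15) = (13 - 15)*(-15) = -2*(-15) = 30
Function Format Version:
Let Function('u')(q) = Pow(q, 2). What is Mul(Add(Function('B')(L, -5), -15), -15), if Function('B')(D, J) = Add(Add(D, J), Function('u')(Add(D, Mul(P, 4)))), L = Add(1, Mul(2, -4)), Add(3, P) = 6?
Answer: 30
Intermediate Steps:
P = 3 (P = Add(-3, 6) = 3)
L = -7 (L = Add(1, -8) = -7)
Function('B')(D, J) = Add(D, J, Pow(Add(12, D), 2)) (Function('B')(D, J) = Add(Add(D, J), Pow(Add(D, Mul(3, 4)), 2)) = Add(Add(D, J), Pow(Add(D, 12), 2)) = Add(Add(D, J), Pow(Add(12, D), 2)) = Add(D, J, Pow(Add(12, D), 2)))
Mul(Add(Function('B')(L, -5), -15), -15) = Mul(Add(Add(-7, -5, Pow(Add(12, -7), 2)), -15), -15) = Mul(Add(Add(-7, -5, Pow(5, 2)), -15), -15) = Mul(Add(Add(-7, -5, 25), -15), -15) = Mul(Add(13, -15), -15) = Mul(-2, -15) = 30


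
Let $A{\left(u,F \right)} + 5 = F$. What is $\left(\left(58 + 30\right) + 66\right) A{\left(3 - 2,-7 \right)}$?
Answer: $-1848$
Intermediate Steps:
$A{\left(u,F \right)} = -5 + F$
$\left(\left(58 + 30\right) + 66\right) A{\left(3 - 2,-7 \right)} = \left(\left(58 + 30\right) + 66\right) \left(-5 - 7\right) = \left(88 + 66\right) \left(-12\right) = 154 \left(-12\right) = -1848$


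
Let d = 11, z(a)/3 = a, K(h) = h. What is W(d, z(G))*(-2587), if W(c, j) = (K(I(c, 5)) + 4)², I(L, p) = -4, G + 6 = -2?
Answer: 0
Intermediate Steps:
G = -8 (G = -6 - 2 = -8)
z(a) = 3*a
W(c, j) = 0 (W(c, j) = (-4 + 4)² = 0² = 0)
W(d, z(G))*(-2587) = 0*(-2587) = 0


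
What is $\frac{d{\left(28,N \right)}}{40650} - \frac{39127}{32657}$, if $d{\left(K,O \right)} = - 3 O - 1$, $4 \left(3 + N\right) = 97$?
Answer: $- \frac{6370508363}{5310028200} \approx -1.1997$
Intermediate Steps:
$N = \frac{85}{4}$ ($N = -3 + \frac{1}{4} \cdot 97 = -3 + \frac{97}{4} = \frac{85}{4} \approx 21.25$)
$d{\left(K,O \right)} = -1 - 3 O$
$\frac{d{\left(28,N \right)}}{40650} - \frac{39127}{32657} = \frac{-1 - \frac{255}{4}}{40650} - \frac{39127}{32657} = \left(-1 - \frac{255}{4}\right) \frac{1}{40650} - \frac{39127}{32657} = \left(- \frac{259}{4}\right) \frac{1}{40650} - \frac{39127}{32657} = - \frac{259}{162600} - \frac{39127}{32657} = - \frac{6370508363}{5310028200}$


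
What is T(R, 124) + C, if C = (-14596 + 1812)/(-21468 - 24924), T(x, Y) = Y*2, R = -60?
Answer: 1439750/5799 ≈ 248.28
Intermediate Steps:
T(x, Y) = 2*Y
C = 1598/5799 (C = -12784/(-46392) = -12784*(-1/46392) = 1598/5799 ≈ 0.27556)
T(R, 124) + C = 2*124 + 1598/5799 = 248 + 1598/5799 = 1439750/5799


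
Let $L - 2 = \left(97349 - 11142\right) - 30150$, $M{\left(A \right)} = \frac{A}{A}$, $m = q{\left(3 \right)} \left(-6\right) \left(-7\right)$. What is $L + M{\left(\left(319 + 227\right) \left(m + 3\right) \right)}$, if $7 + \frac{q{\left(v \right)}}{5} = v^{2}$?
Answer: $56060$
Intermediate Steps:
$q{\left(v \right)} = -35 + 5 v^{2}$
$m = 420$ ($m = \left(-35 + 5 \cdot 3^{2}\right) \left(-6\right) \left(-7\right) = \left(-35 + 5 \cdot 9\right) \left(-6\right) \left(-7\right) = \left(-35 + 45\right) \left(-6\right) \left(-7\right) = 10 \left(-6\right) \left(-7\right) = \left(-60\right) \left(-7\right) = 420$)
$M{\left(A \right)} = 1$
$L = 56059$ ($L = 2 + \left(\left(97349 - 11142\right) - 30150\right) = 2 + \left(86207 - 30150\right) = 2 + 56057 = 56059$)
$L + M{\left(\left(319 + 227\right) \left(m + 3\right) \right)} = 56059 + 1 = 56060$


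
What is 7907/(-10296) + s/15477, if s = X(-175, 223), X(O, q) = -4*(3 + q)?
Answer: -3990431/4828824 ≈ -0.82638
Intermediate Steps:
X(O, q) = -12 - 4*q
s = -904 (s = -12 - 4*223 = -12 - 892 = -904)
7907/(-10296) + s/15477 = 7907/(-10296) - 904/15477 = 7907*(-1/10296) - 904*1/15477 = -7907/10296 - 904/15477 = -3990431/4828824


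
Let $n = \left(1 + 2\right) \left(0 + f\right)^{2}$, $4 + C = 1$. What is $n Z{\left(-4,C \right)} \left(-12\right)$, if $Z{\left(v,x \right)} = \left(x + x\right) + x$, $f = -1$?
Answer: $324$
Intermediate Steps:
$C = -3$ ($C = -4 + 1 = -3$)
$Z{\left(v,x \right)} = 3 x$ ($Z{\left(v,x \right)} = 2 x + x = 3 x$)
$n = 3$ ($n = \left(1 + 2\right) \left(0 - 1\right)^{2} = 3 \left(-1\right)^{2} = 3 \cdot 1 = 3$)
$n Z{\left(-4,C \right)} \left(-12\right) = 3 \cdot 3 \left(-3\right) \left(-12\right) = 3 \left(-9\right) \left(-12\right) = \left(-27\right) \left(-12\right) = 324$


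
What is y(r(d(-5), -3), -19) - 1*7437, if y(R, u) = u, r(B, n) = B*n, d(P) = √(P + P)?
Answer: -7456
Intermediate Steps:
d(P) = √2*√P (d(P) = √(2*P) = √2*√P)
y(r(d(-5), -3), -19) - 1*7437 = -19 - 1*7437 = -19 - 7437 = -7456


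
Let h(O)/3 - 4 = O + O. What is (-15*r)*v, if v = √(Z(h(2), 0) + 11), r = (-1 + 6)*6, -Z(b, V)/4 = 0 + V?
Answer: -450*√11 ≈ -1492.5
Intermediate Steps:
h(O) = 12 + 6*O (h(O) = 12 + 3*(O + O) = 12 + 3*(2*O) = 12 + 6*O)
Z(b, V) = -4*V (Z(b, V) = -4*(0 + V) = -4*V)
r = 30 (r = 5*6 = 30)
v = √11 (v = √(-4*0 + 11) = √(0 + 11) = √11 ≈ 3.3166)
(-15*r)*v = (-15*30)*√11 = -450*√11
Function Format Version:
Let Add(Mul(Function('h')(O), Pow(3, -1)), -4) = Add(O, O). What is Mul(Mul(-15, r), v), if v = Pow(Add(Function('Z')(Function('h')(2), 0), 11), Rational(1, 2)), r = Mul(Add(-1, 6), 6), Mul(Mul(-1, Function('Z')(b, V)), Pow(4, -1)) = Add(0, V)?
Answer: Mul(-450, Pow(11, Rational(1, 2))) ≈ -1492.5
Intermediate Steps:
Function('h')(O) = Add(12, Mul(6, O)) (Function('h')(O) = Add(12, Mul(3, Add(O, O))) = Add(12, Mul(3, Mul(2, O))) = Add(12, Mul(6, O)))
Function('Z')(b, V) = Mul(-4, V) (Function('Z')(b, V) = Mul(-4, Add(0, V)) = Mul(-4, V))
r = 30 (r = Mul(5, 6) = 30)
v = Pow(11, Rational(1, 2)) (v = Pow(Add(Mul(-4, 0), 11), Rational(1, 2)) = Pow(Add(0, 11), Rational(1, 2)) = Pow(11, Rational(1, 2)) ≈ 3.3166)
Mul(Mul(-15, r), v) = Mul(Mul(-15, 30), Pow(11, Rational(1, 2))) = Mul(-450, Pow(11, Rational(1, 2)))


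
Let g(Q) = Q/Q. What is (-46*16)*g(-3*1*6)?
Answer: -736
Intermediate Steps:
g(Q) = 1
(-46*16)*g(-3*1*6) = -46*16*1 = -736*1 = -736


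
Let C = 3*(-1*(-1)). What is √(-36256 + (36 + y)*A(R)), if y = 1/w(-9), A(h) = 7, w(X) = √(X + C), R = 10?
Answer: √(-1296144 - 42*I*√6)/6 ≈ 0.0075304 - 189.75*I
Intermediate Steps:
C = 3 (C = 3*1 = 3)
w(X) = √(3 + X) (w(X) = √(X + 3) = √(3 + X))
y = -I*√6/6 (y = 1/(√(3 - 9)) = 1/(√(-6)) = 1/(I*√6) = -I*√6/6 ≈ -0.40825*I)
√(-36256 + (36 + y)*A(R)) = √(-36256 + (36 - I*√6/6)*7) = √(-36256 + (252 - 7*I*√6/6)) = √(-36004 - 7*I*√6/6)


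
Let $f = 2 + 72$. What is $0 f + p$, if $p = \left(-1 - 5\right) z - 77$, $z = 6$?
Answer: $-113$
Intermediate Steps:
$f = 74$
$p = -113$ ($p = \left(-1 - 5\right) 6 - 77 = \left(-6\right) 6 - 77 = -36 - 77 = -113$)
$0 f + p = 0 \cdot 74 - 113 = 0 - 113 = -113$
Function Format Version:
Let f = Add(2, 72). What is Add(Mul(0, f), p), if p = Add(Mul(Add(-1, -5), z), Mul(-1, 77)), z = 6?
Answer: -113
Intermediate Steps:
f = 74
p = -113 (p = Add(Mul(Add(-1, -5), 6), Mul(-1, 77)) = Add(Mul(-6, 6), -77) = Add(-36, -77) = -113)
Add(Mul(0, f), p) = Add(Mul(0, 74), -113) = Add(0, -113) = -113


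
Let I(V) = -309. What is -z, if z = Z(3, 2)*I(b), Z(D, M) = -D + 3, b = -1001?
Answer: 0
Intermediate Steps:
Z(D, M) = 3 - D
z = 0 (z = (3 - 1*3)*(-309) = (3 - 3)*(-309) = 0*(-309) = 0)
-z = -1*0 = 0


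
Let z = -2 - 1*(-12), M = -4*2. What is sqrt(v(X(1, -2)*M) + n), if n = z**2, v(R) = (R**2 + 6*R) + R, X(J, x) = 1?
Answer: 6*sqrt(3) ≈ 10.392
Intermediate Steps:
M = -8
v(R) = R**2 + 7*R
z = 10 (z = -2 + 12 = 10)
n = 100 (n = 10**2 = 100)
sqrt(v(X(1, -2)*M) + n) = sqrt((1*(-8))*(7 + 1*(-8)) + 100) = sqrt(-8*(7 - 8) + 100) = sqrt(-8*(-1) + 100) = sqrt(8 + 100) = sqrt(108) = 6*sqrt(3)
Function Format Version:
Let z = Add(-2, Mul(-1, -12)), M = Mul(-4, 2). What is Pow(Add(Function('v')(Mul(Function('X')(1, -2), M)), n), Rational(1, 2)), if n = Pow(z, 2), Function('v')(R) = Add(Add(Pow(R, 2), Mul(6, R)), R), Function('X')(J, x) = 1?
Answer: Mul(6, Pow(3, Rational(1, 2))) ≈ 10.392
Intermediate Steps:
M = -8
Function('v')(R) = Add(Pow(R, 2), Mul(7, R))
z = 10 (z = Add(-2, 12) = 10)
n = 100 (n = Pow(10, 2) = 100)
Pow(Add(Function('v')(Mul(Function('X')(1, -2), M)), n), Rational(1, 2)) = Pow(Add(Mul(Mul(1, -8), Add(7, Mul(1, -8))), 100), Rational(1, 2)) = Pow(Add(Mul(-8, Add(7, -8)), 100), Rational(1, 2)) = Pow(Add(Mul(-8, -1), 100), Rational(1, 2)) = Pow(Add(8, 100), Rational(1, 2)) = Pow(108, Rational(1, 2)) = Mul(6, Pow(3, Rational(1, 2)))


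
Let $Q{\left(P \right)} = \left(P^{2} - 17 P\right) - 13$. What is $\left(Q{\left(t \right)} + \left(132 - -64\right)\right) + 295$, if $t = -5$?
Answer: $588$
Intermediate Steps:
$Q{\left(P \right)} = -13 + P^{2} - 17 P$
$\left(Q{\left(t \right)} + \left(132 - -64\right)\right) + 295 = \left(\left(-13 + \left(-5\right)^{2} - -85\right) + \left(132 - -64\right)\right) + 295 = \left(\left(-13 + 25 + 85\right) + \left(132 + 64\right)\right) + 295 = \left(97 + 196\right) + 295 = 293 + 295 = 588$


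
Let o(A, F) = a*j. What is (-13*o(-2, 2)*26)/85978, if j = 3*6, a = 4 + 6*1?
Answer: -30420/42989 ≈ -0.70762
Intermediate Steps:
a = 10 (a = 4 + 6 = 10)
j = 18
o(A, F) = 180 (o(A, F) = 10*18 = 180)
(-13*o(-2, 2)*26)/85978 = (-13*180*26)/85978 = -2340*26*(1/85978) = -60840*1/85978 = -30420/42989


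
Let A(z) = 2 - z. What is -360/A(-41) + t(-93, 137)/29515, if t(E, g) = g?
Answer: -10619509/1269145 ≈ -8.3674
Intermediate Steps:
-360/A(-41) + t(-93, 137)/29515 = -360/(2 - 1*(-41)) + 137/29515 = -360/(2 + 41) + 137*(1/29515) = -360/43 + 137/29515 = -10619509/1269145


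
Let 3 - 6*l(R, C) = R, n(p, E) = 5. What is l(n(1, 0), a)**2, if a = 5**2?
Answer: 1/9 ≈ 0.11111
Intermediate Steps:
a = 25
l(R, C) = 1/2 - R/6
l(n(1, 0), a)**2 = (1/2 - 1/6*5)**2 = (1/2 - 5/6)**2 = (-1/3)**2 = 1/9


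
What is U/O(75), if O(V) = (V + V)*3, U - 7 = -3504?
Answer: -3497/450 ≈ -7.7711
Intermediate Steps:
U = -3497 (U = 7 - 3504 = -3497)
O(V) = 6*V (O(V) = (2*V)*3 = 6*V)
U/O(75) = -3497/(6*75) = -3497/450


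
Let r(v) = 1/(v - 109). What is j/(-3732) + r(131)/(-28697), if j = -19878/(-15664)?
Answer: -8683275/25417736416 ≈ -0.00034162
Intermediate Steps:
r(v) = 1/(-109 + v)
j = 9939/7832 (j = -19878*(-1/15664) = 9939/7832 ≈ 1.2690)
j/(-3732) + r(131)/(-28697) = (9939/7832)/(-3732) + 1/((-109 + 131)*(-28697)) = (9939/7832)*(-1/3732) - 1/28697/22 = -3313/9743008 + (1/22)*(-1/28697) = -3313/9743008 - 1/631334 = -8683275/25417736416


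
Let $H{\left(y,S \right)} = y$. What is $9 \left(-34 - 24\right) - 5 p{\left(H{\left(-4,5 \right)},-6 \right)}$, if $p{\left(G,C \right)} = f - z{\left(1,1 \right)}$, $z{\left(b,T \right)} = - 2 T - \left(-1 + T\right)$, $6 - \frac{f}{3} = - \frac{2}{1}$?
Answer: $-652$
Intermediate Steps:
$f = 24$ ($f = 18 - 3 \left(- \frac{2}{1}\right) = 18 - 3 \left(\left(-2\right) 1\right) = 18 - -6 = 18 + 6 = 24$)
$z{\left(b,T \right)} = 1 - 3 T$
$p{\left(G,C \right)} = 26$ ($p{\left(G,C \right)} = 24 - \left(1 - 3\right) = 24 - -2 = 24 + 2 = 26$)
$9 \left(-34 - 24\right) - 5 p{\left(H{\left(-4,5 \right)},-6 \right)} = 9 \left(-34 - 24\right) - 130 = 9 \left(-58\right) - 130 = -522 - 130 = -652$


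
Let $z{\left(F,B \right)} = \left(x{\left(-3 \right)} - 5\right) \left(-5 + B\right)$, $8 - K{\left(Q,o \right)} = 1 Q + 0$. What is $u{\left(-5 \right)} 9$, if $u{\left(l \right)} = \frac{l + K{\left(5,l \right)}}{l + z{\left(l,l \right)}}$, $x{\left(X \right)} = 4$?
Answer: $- \frac{18}{5} \approx -3.6$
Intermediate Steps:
$K{\left(Q,o \right)} = 8 - Q$ ($K{\left(Q,o \right)} = 8 - \left(1 Q + 0\right) = 8 - \left(Q + 0\right) = 8 - Q$)
$z{\left(F,B \right)} = 5 - B$ ($z{\left(F,B \right)} = \left(4 - 5\right) \left(-5 + B\right) = - (-5 + B) = 5 - B$)
$u{\left(l \right)} = \frac{3}{5} + \frac{l}{5}$ ($u{\left(l \right)} = \frac{l + \left(8 - 5\right)}{l - \left(-5 + l\right)} = \frac{l + \left(8 - 5\right)}{5} = \left(l + 3\right) \frac{1}{5} = \left(3 + l\right) \frac{1}{5} = \frac{3}{5} + \frac{l}{5}$)
$u{\left(-5 \right)} 9 = \left(\frac{3}{5} + \frac{1}{5} \left(-5\right)\right) 9 = \left(\frac{3}{5} - 1\right) 9 = \left(- \frac{2}{5}\right) 9 = - \frac{18}{5}$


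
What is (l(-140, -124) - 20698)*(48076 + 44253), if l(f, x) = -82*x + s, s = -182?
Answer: -989028248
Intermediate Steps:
l(f, x) = -182 - 82*x (l(f, x) = -82*x - 182 = -182 - 82*x)
(l(-140, -124) - 20698)*(48076 + 44253) = ((-182 - 82*(-124)) - 20698)*(48076 + 44253) = ((-182 + 10168) - 20698)*92329 = (9986 - 20698)*92329 = -10712*92329 = -989028248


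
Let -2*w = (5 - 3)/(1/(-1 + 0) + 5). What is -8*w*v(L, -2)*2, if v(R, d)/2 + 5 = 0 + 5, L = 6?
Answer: 0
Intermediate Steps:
w = -1/4 (w = -(5 - 3)/(2*(1/(-1 + 0) + 5)) = -1/(1/(-1) + 5) = -1/(-1 + 5) = -1/4 ≈ -0.25000)
v(R, d) = 0 (v(R, d) = -10 + 2*(0 + 5) = -10 + 2*5 = -10 + 10 = 0)
-8*w*v(L, -2)*2 = -8*(-1/4*0)*2 = -0*2 = -8*0 = 0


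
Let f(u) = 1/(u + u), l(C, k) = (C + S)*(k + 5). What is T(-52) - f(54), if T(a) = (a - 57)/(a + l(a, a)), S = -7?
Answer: -4831/97956 ≈ -0.049318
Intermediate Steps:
l(C, k) = (-7 + C)*(5 + k) (l(C, k) = (C - 7)*(k + 5) = (-7 + C)*(5 + k))
T(a) = (-57 + a)/(-35 + a² - a) (T(a) = (a - 57)/(a + (-35 - 7*a + 5*a + a*a)) = (-57 + a)/(a + (-35 - 7*a + 5*a + a²)) = (-57 + a)/(a + (-35 + a² - 2*a)) = (-57 + a)/(-35 + a² - a))
f(u) = 1/(2*u)
T(-52) - f(54) = (57 - 1*(-52))/(35 - 52 - 1*(-52)²) - 1/(2*54) = (57 + 52)/(35 - 52 - 1*2704) - 1/(2*54) = 109/(35 - 52 - 2704) - 1*1/108 = 109/(-2721) - 1/108 = -1/2721*109 - 1/108 = -109/2721 - 1/108 = -4831/97956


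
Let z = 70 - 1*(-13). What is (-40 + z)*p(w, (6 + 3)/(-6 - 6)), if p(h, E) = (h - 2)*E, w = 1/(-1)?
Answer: 387/4 ≈ 96.750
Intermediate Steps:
z = 83 (z = 70 + 13 = 83)
w = -1
p(h, E) = E*(-2 + h) (p(h, E) = (-2 + h)*E = E*(-2 + h))
(-40 + z)*p(w, (6 + 3)/(-6 - 6)) = (-40 + 83)*(((6 + 3)/(-6 - 6))*(-2 - 1)) = 43*((9/(-12))*(-3)) = 43*((9*(-1/12))*(-3)) = 43*(-¾*(-3)) = 43*(9/4) = 387/4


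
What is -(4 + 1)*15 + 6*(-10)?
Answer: -135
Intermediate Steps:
-(4 + 1)*15 + 6*(-10) = -1*5*15 - 60 = -5*15 - 60 = -75 - 60 = -135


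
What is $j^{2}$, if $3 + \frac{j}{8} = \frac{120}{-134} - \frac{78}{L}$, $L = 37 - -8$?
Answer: $\frac{2048105536}{1010025} \approx 2027.8$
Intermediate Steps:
$L = 45$ ($L = 37 + 8 = 45$)
$j = - \frac{45256}{1005}$ ($j = -24 + 8 \left(\frac{120}{-134} - \frac{78}{45}\right) = -24 + 8 \left(120 \left(- \frac{1}{134}\right) - \frac{26}{15}\right) = -24 + 8 \left(- \frac{60}{67} - \frac{26}{15}\right) = -24 + 8 \left(- \frac{2642}{1005}\right) = -24 - \frac{21136}{1005} = - \frac{45256}{1005} \approx -45.031$)
$j^{2} = \left(- \frac{45256}{1005}\right)^{2} = \frac{2048105536}{1010025}$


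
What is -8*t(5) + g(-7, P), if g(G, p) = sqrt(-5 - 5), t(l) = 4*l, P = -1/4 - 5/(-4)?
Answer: -160 + I*sqrt(10) ≈ -160.0 + 3.1623*I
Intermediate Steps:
P = 1 (P = -1*1/4 - 5*(-1/4) = -1/4 + 5/4 = 1)
g(G, p) = I*sqrt(10) (g(G, p) = sqrt(-10) = I*sqrt(10))
-8*t(5) + g(-7, P) = -32*5 + I*sqrt(10) = -8*20 + I*sqrt(10) = -160 + I*sqrt(10)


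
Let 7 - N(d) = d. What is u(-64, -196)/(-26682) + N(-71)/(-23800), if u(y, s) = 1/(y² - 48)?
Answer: -1053088151/321325989600 ≈ -0.0032773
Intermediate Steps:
N(d) = 7 - d
u(y, s) = 1/(-48 + y²)
u(-64, -196)/(-26682) + N(-71)/(-23800) = 1/(-48 + (-64)²*(-26682)) + (7 - 1*(-71))/(-23800) = -1/26682/(-48 + 4096) + (7 + 71)*(-1/23800) = -1/26682/4048 + 78*(-1/23800) = (1/4048)*(-1/26682) - 39/11900 = -1/108008736 - 39/11900 = -1053088151/321325989600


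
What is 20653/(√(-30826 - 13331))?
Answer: -20653*I*√44157/44157 ≈ -98.284*I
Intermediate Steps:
20653/(√(-30826 - 13331)) = 20653/(√(-44157)) = 20653/((I*√44157)) = 20653*(-I*√44157/44157) = -20653*I*√44157/44157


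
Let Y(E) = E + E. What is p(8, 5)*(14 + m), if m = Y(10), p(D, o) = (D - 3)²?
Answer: 850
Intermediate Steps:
p(D, o) = (-3 + D)²
Y(E) = 2*E
m = 20 (m = 2*10 = 20)
p(8, 5)*(14 + m) = (-3 + 8)²*(14 + 20) = 5²*34 = 25*34 = 850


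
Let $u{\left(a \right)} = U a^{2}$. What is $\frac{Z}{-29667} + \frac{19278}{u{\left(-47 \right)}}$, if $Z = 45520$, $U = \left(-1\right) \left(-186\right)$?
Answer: $- \frac{97478839}{65534403} \approx -1.4874$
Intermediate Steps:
$U = 186$
$u{\left(a \right)} = 186 a^{2}$
$\frac{Z}{-29667} + \frac{19278}{u{\left(-47 \right)}} = \frac{45520}{-29667} + \frac{19278}{186 \left(-47\right)^{2}} = 45520 \left(- \frac{1}{29667}\right) + \frac{19278}{186 \cdot 2209} = - \frac{45520}{29667} + \frac{19278}{410874} = - \frac{45520}{29667} + 19278 \cdot \frac{1}{410874} = - \frac{45520}{29667} + \frac{3213}{68479} = - \frac{97478839}{65534403}$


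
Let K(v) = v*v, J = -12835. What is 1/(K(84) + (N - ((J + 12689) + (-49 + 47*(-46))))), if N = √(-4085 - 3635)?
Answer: 9413/88612289 - 2*I*√1930/88612289 ≈ 0.00010623 - 9.9155e-7*I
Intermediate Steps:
K(v) = v²
N = 2*I*√1930 (N = √(-7720) = 2*I*√1930 ≈ 87.864*I)
1/(K(84) + (N - ((J + 12689) + (-49 + 47*(-46))))) = 1/(84² + (2*I*√1930 - ((-12835 + 12689) + (-49 + 47*(-46))))) = 1/(7056 + (2*I*√1930 - (-146 + (-49 - 2162)))) = 1/(7056 + (2*I*√1930 - (-146 - 2211))) = 1/(7056 + (2*I*√1930 - 1*(-2357))) = 1/(7056 + (2*I*√1930 + 2357)) = 1/(7056 + (2357 + 2*I*√1930)) = 1/(9413 + 2*I*√1930)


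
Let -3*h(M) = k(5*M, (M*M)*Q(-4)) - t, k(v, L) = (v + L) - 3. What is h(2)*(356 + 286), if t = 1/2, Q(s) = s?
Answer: 2033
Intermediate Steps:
k(v, L) = -3 + L + v (k(v, L) = (L + v) - 3 = -3 + L + v)
t = ½ ≈ 0.50000
h(M) = 7/6 - 5*M/3 + 4*M²/3 (h(M) = -((-3 + (M*M)*(-4) + 5*M) - 1*½)/3 = -((-3 + M²*(-4) + 5*M) - ½)/3 = -((-3 - 4*M² + 5*M) - ½)/3 = -(-7/2 - 4*M² + 5*M)/3 = 7/6 - 5*M/3 + 4*M²/3)
h(2)*(356 + 286) = (7/6 - 5/3*2 + (4/3)*2²)*(356 + 286) = (7/6 - 10/3 + (4/3)*4)*642 = (7/6 - 10/3 + 16/3)*642 = (19/6)*642 = 2033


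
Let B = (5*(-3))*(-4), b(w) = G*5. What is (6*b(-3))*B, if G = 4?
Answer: 7200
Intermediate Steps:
b(w) = 20 (b(w) = 4*5 = 20)
B = 60 (B = -15*(-4) = 60)
(6*b(-3))*B = (6*20)*60 = 120*60 = 7200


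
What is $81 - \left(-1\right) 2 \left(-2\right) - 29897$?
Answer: $-30221$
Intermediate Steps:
$81 - \left(-1\right) 2 \left(-2\right) - 29897 = 81 \left(-1\right) \left(-2\right) \left(-2\right) - 29897 = 81 \cdot 2 \left(-2\right) - 29897 = 81 \left(-4\right) - 29897 = -324 - 29897 = -30221$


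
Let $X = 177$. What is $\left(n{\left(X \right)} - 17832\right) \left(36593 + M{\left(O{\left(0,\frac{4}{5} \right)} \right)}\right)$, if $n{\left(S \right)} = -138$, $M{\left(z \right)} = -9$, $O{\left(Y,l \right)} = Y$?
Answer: $-657414480$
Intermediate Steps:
$\left(n{\left(X \right)} - 17832\right) \left(36593 + M{\left(O{\left(0,\frac{4}{5} \right)} \right)}\right) = \left(-138 - 17832\right) \left(36593 - 9\right) = \left(-17970\right) 36584 = -657414480$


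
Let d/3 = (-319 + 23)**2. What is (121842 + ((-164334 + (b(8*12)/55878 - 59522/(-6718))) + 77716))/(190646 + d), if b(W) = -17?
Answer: 6613003499303/85118194441788 ≈ 0.077692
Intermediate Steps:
d = 262848 (d = 3*(-319 + 23)**2 = 3*(-296)**2 = 3*87616 = 262848)
(121842 + ((-164334 + (b(8*12)/55878 - 59522/(-6718))) + 77716))/(190646 + d) = (121842 + ((-164334 + (-17/55878 - 59522/(-6718))) + 77716))/(190646 + 262848) = (121842 + ((-164334 + (-17*1/55878 - 59522*(-1/6718))) + 77716))/453494 = (121842 + ((-164334 + (-17/55878 + 29761/3359)) + 77716))*(1/453494) = (121842 + ((-164334 + 1662928055/187694202) + 77716))*(1/453494) = (121842 + (-30842876063413/187694202 + 77716))*(1/453494) = (121842 - 16256033460781/187694202)*(1/453494) = (6613003499303/187694202)*(1/453494) = 6613003499303/85118194441788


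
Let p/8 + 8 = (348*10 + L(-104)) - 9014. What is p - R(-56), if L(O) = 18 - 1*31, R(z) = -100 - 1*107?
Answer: -44233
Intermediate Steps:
R(z) = -207 (R(z) = -100 - 107 = -207)
L(O) = -13 (L(O) = 18 - 31 = -13)
p = -44440 (p = -64 + 8*((348*10 - 13) - 9014) = -64 + 8*((3480 - 13) - 9014) = -64 + 8*(3467 - 9014) = -64 + 8*(-5547) = -64 - 44376 = -44440)
p - R(-56) = -44440 - 1*(-207) = -44440 + 207 = -44233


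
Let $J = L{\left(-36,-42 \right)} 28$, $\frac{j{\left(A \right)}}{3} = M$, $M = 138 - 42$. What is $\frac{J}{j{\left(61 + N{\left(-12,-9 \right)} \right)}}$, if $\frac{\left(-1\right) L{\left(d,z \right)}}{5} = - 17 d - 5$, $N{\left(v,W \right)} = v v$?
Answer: $- \frac{21245}{72} \approx -295.07$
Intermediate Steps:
$N{\left(v,W \right)} = v^{2}$
$L{\left(d,z \right)} = 25 + 85 d$ ($L{\left(d,z \right)} = - 5 \left(- 17 d - 5\right) = - 5 \left(-5 - 17 d\right) = 25 + 85 d$)
$M = 96$ ($M = 138 - 42 = 96$)
$j{\left(A \right)} = 288$ ($j{\left(A \right)} = 3 \cdot 96 = 288$)
$J = -84980$ ($J = \left(25 + 85 \left(-36\right)\right) 28 = \left(25 - 3060\right) 28 = \left(-3035\right) 28 = -84980$)
$\frac{J}{j{\left(61 + N{\left(-12,-9 \right)} \right)}} = - \frac{84980}{288} = \left(-84980\right) \frac{1}{288} = - \frac{21245}{72}$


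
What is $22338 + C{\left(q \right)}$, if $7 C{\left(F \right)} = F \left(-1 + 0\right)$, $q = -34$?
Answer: $\frac{156400}{7} \approx 22343.0$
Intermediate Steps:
$C{\left(F \right)} = - \frac{F}{7}$ ($C{\left(F \right)} = \frac{F \left(-1 + 0\right)}{7} = \frac{F \left(-1\right)}{7} = \frac{\left(-1\right) F}{7} = - \frac{F}{7}$)
$22338 + C{\left(q \right)} = 22338 - - \frac{34}{7} = 22338 + \frac{34}{7} = \frac{156400}{7}$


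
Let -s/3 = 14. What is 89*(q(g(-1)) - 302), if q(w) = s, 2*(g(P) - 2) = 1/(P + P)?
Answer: -30616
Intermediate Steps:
s = -42 (s = -3*14 = -42)
g(P) = 2 + 1/(4*P) (g(P) = 2 + 1/(2*(P + P)) = 2 + 1/(2*((2*P))) = 2 + (1/(2*P))/2 = 2 + 1/(4*P))
q(w) = -42
89*(q(g(-1)) - 302) = 89*(-42 - 302) = 89*(-344) = -30616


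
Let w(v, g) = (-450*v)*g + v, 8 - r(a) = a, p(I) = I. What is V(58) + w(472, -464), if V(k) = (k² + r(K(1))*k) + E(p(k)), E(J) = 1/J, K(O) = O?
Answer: 5716354837/58 ≈ 9.8558e+7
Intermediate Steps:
r(a) = 8 - a
V(k) = 1/k + k² + 7*k (V(k) = (k² + (8 - 1*1)*k) + 1/k = (k² + (8 - 1)*k) + 1/k = (k² + 7*k) + 1/k = 1/k + k² + 7*k)
w(v, g) = v - 450*g*v (w(v, g) = -450*g*v + v = v - 450*g*v)
V(58) + w(472, -464) = (1 + 58²*(7 + 58))/58 + 472*(1 - 450*(-464)) = (1 + 3364*65)/58 + 472*(1 + 208800) = (1 + 218660)/58 + 472*208801 = (1/58)*218661 + 98554072 = 218661/58 + 98554072 = 5716354837/58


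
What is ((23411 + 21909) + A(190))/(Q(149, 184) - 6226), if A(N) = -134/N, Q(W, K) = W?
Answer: -4305333/577315 ≈ -7.4575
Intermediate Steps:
((23411 + 21909) + A(190))/(Q(149, 184) - 6226) = ((23411 + 21909) - 134/190)/(149 - 6226) = (45320 - 134*1/190)/(-6077) = (45320 - 67/95)*(-1/6077) = (4305333/95)*(-1/6077) = -4305333/577315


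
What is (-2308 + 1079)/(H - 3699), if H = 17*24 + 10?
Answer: 1229/3281 ≈ 0.37458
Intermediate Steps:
H = 418 (H = 408 + 10 = 418)
(-2308 + 1079)/(H - 3699) = (-2308 + 1079)/(418 - 3699) = -1229/(-3281) = -1229*(-1/3281) = 1229/3281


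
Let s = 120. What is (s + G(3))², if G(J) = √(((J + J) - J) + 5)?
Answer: 14408 + 480*√2 ≈ 15087.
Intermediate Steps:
G(J) = √(5 + J) (G(J) = √((2*J - J) + 5) = √(J + 5) = √(5 + J))
(s + G(3))² = (120 + √(5 + 3))² = (120 + √8)² = (120 + 2*√2)²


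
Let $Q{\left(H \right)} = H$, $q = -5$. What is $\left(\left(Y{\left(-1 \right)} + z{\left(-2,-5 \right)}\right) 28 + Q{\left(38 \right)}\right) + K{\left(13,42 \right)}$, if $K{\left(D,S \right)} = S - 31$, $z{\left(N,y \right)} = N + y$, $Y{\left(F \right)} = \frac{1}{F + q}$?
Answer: $- \frac{455}{3} \approx -151.67$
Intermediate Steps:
$Y{\left(F \right)} = \frac{1}{-5 + F}$ ($Y{\left(F \right)} = \frac{1}{F - 5} = \frac{1}{-5 + F}$)
$K{\left(D,S \right)} = -31 + S$
$\left(\left(Y{\left(-1 \right)} + z{\left(-2,-5 \right)}\right) 28 + Q{\left(38 \right)}\right) + K{\left(13,42 \right)} = \left(\left(\frac{1}{-5 - 1} - 7\right) 28 + 38\right) + \left(-31 + 42\right) = \left(\left(\frac{1}{-6} - 7\right) 28 + 38\right) + 11 = \left(\left(- \frac{1}{6} - 7\right) 28 + 38\right) + 11 = \left(\left(- \frac{43}{6}\right) 28 + 38\right) + 11 = \left(- \frac{602}{3} + 38\right) + 11 = - \frac{488}{3} + 11 = - \frac{455}{3}$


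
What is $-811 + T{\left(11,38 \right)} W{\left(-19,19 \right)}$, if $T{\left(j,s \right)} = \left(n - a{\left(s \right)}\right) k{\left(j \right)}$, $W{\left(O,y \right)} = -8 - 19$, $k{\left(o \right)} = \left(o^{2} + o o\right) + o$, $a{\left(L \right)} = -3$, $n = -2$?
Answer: $-7642$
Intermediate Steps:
$k{\left(o \right)} = o + 2 o^{2}$ ($k{\left(o \right)} = \left(o^{2} + o^{2}\right) + o = 2 o^{2} + o = o + 2 o^{2}$)
$W{\left(O,y \right)} = -27$ ($W{\left(O,y \right)} = -8 - 19 = -27$)
$T{\left(j,s \right)} = j \left(1 + 2 j\right)$ ($T{\left(j,s \right)} = \left(-2 - -3\right) j \left(1 + 2 j\right) = \left(-2 + 3\right) j \left(1 + 2 j\right) = 1 j \left(1 + 2 j\right) = j \left(1 + 2 j\right)$)
$-811 + T{\left(11,38 \right)} W{\left(-19,19 \right)} = -811 + 11 \left(1 + 2 \cdot 11\right) \left(-27\right) = -811 + 11 \left(1 + 22\right) \left(-27\right) = -811 + 11 \cdot 23 \left(-27\right) = -811 + 253 \left(-27\right) = -811 - 6831 = -7642$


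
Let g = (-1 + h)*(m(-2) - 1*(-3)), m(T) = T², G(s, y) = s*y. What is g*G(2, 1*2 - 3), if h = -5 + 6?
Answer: 0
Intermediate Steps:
h = 1
g = 0 (g = (-1 + 1)*((-2)² - 1*(-3)) = 0*(4 + 3) = 0*7 = 0)
g*G(2, 1*2 - 3) = 0*(2*(1*2 - 3)) = 0*(2*(2 - 3)) = 0*(2*(-1)) = 0*(-2) = 0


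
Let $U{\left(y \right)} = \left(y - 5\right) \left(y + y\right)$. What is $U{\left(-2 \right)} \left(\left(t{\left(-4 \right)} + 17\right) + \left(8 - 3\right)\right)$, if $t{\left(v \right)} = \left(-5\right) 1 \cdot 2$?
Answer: $336$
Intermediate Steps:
$t{\left(v \right)} = -10$ ($t{\left(v \right)} = \left(-5\right) 2 = -10$)
$U{\left(y \right)} = 2 y \left(-5 + y\right)$ ($U{\left(y \right)} = \left(-5 + y\right) 2 y = 2 y \left(-5 + y\right)$)
$U{\left(-2 \right)} \left(\left(t{\left(-4 \right)} + 17\right) + \left(8 - 3\right)\right) = 2 \left(-2\right) \left(-5 - 2\right) \left(\left(-10 + 17\right) + \left(8 - 3\right)\right) = 2 \left(-2\right) \left(-7\right) \left(7 + \left(8 - 3\right)\right) = 28 \left(7 + 5\right) = 28 \cdot 12 = 336$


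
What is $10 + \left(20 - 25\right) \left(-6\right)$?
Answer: $40$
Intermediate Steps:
$10 + \left(20 - 25\right) \left(-6\right) = 10 - -30 = 10 + 30 = 40$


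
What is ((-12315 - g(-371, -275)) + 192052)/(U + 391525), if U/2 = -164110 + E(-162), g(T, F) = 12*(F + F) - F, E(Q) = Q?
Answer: 186062/62981 ≈ 2.9543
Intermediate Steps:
g(T, F) = 23*F (g(T, F) = 12*(2*F) - F = 24*F - F = 23*F)
U = -328544 (U = 2*(-164110 - 162) = 2*(-164272) = -328544)
((-12315 - g(-371, -275)) + 192052)/(U + 391525) = ((-12315 - 23*(-275)) + 192052)/(-328544 + 391525) = ((-12315 - 1*(-6325)) + 192052)/62981 = ((-12315 + 6325) + 192052)*(1/62981) = (-5990 + 192052)*(1/62981) = 186062*(1/62981) = 186062/62981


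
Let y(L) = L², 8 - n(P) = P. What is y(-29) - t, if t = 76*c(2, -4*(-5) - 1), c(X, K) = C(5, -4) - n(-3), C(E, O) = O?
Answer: 1981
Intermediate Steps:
n(P) = 8 - P
c(X, K) = -15 (c(X, K) = -4 - (8 - 1*(-3)) = -4 - (8 + 3) = -4 - 1*11 = -4 - 11 = -15)
t = -1140 (t = 76*(-15) = -1140)
y(-29) - t = (-29)² - 1*(-1140) = 841 + 1140 = 1981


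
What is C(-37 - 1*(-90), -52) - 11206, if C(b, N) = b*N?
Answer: -13962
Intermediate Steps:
C(b, N) = N*b
C(-37 - 1*(-90), -52) - 11206 = -52*(-37 - 1*(-90)) - 11206 = -52*(-37 + 90) - 11206 = -52*53 - 11206 = -2756 - 11206 = -13962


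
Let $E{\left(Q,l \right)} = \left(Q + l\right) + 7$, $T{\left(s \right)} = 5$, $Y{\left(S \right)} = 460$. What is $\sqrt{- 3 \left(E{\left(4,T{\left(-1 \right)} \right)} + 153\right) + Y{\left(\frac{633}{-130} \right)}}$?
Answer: $i \sqrt{47} \approx 6.8557 i$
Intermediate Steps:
$E{\left(Q,l \right)} = 7 + Q + l$
$\sqrt{- 3 \left(E{\left(4,T{\left(-1 \right)} \right)} + 153\right) + Y{\left(\frac{633}{-130} \right)}} = \sqrt{- 3 \left(\left(7 + 4 + 5\right) + 153\right) + 460} = \sqrt{- 3 \left(16 + 153\right) + 460} = \sqrt{\left(-3\right) 169 + 460} = \sqrt{-507 + 460} = \sqrt{-47} = i \sqrt{47}$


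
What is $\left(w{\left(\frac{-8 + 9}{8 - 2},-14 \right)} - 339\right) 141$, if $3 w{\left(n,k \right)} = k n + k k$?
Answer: $- \frac{116090}{3} \approx -38697.0$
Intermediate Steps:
$w{\left(n,k \right)} = \frac{k^{2}}{3} + \frac{k n}{3}$ ($w{\left(n,k \right)} = \frac{k n + k k}{3} = \frac{k n + k^{2}}{3} = \frac{k^{2} + k n}{3} = \frac{k^{2}}{3} + \frac{k n}{3}$)
$\left(w{\left(\frac{-8 + 9}{8 - 2},-14 \right)} - 339\right) 141 = \left(\frac{1}{3} \left(-14\right) \left(-14 + \frac{-8 + 9}{8 - 2}\right) - 339\right) 141 = \left(\frac{1}{3} \left(-14\right) \left(-14 + 1 \cdot \frac{1}{6}\right) - 339\right) 141 = \left(\frac{1}{3} \left(-14\right) \left(-14 + \frac{1}{6}\right) - 339\right) 141 = \left(\frac{1}{3} \left(-14\right) \left(- \frac{83}{6}\right) - 339\right) 141 = \left(\frac{581}{9} - 339\right) 141 = \left(- \frac{2470}{9}\right) 141 = - \frac{116090}{3}$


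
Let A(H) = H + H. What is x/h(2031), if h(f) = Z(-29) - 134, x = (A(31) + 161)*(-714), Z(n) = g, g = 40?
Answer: 79611/47 ≈ 1693.9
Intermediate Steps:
Z(n) = 40
A(H) = 2*H
x = -159222 (x = (2*31 + 161)*(-714) = (62 + 161)*(-714) = 223*(-714) = -159222)
h(f) = -94 (h(f) = 40 - 134 = -94)
x/h(2031) = -159222/(-94) = -159222*(-1/94) = 79611/47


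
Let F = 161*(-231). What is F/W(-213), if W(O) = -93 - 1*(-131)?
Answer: -37191/38 ≈ -978.71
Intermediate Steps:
W(O) = 38 (W(O) = -93 + 131 = 38)
F = -37191
F/W(-213) = -37191/38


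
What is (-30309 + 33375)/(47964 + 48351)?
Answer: 1022/32105 ≈ 0.031833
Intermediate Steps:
(-30309 + 33375)/(47964 + 48351) = 3066/96315 = 3066*(1/96315) = 1022/32105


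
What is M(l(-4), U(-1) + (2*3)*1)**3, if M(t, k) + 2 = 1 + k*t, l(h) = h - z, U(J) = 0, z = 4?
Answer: -117649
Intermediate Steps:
l(h) = -4 + h (l(h) = h - 1*4 = h - 4 = -4 + h)
M(t, k) = -1 + k*t (M(t, k) = -2 + (1 + k*t) = -1 + k*t)
M(l(-4), U(-1) + (2*3)*1)**3 = (-1 + (0 + (2*3)*1)*(-4 - 4))**3 = (-1 + (0 + 6*1)*(-8))**3 = (-1 + (0 + 6)*(-8))**3 = (-1 + 6*(-8))**3 = (-1 - 48)**3 = (-49)**3 = -117649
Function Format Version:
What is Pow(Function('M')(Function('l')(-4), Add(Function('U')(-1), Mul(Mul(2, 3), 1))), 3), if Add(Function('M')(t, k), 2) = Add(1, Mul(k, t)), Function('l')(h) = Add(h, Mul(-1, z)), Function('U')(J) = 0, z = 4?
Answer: -117649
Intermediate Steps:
Function('l')(h) = Add(-4, h) (Function('l')(h) = Add(h, Mul(-1, 4)) = Add(h, -4) = Add(-4, h))
Function('M')(t, k) = Add(-1, Mul(k, t)) (Function('M')(t, k) = Add(-2, Add(1, Mul(k, t))) = Add(-1, Mul(k, t)))
Pow(Function('M')(Function('l')(-4), Add(Function('U')(-1), Mul(Mul(2, 3), 1))), 3) = Pow(Add(-1, Mul(Add(0, Mul(Mul(2, 3), 1)), Add(-4, -4))), 3) = Pow(Add(-1, Mul(Add(0, Mul(6, 1)), -8)), 3) = Pow(Add(-1, Mul(Add(0, 6), -8)), 3) = Pow(Add(-1, Mul(6, -8)), 3) = Pow(Add(-1, -48), 3) = Pow(-49, 3) = -117649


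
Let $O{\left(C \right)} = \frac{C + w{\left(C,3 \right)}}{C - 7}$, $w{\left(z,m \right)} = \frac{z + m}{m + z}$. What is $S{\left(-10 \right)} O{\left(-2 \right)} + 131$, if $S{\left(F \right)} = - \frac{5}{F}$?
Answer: $\frac{2359}{18} \approx 131.06$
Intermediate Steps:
$w{\left(z,m \right)} = 1$ ($w{\left(z,m \right)} = \frac{m + z}{m + z} = 1$)
$O{\left(C \right)} = \frac{1 + C}{-7 + C}$ ($O{\left(C \right)} = \frac{C + 1}{C - 7} = \frac{1 + C}{-7 + C}$)
$S{\left(-10 \right)} O{\left(-2 \right)} + 131 = - \frac{5}{-10} \frac{1 - 2}{-7 - 2} + 131 = \left(-5\right) \left(- \frac{1}{10}\right) \frac{1}{-9} \left(-1\right) + 131 = \frac{\left(- \frac{1}{9}\right) \left(-1\right)}{2} + 131 = \frac{1}{2} \cdot \frac{1}{9} + 131 = \frac{1}{18} + 131 = \frac{2359}{18}$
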